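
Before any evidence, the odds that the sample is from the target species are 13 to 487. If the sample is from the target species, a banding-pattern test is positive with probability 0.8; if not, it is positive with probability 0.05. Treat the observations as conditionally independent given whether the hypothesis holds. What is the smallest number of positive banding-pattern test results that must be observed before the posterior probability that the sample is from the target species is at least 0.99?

Prior odds = 13/487.
Likelihood ratio of a positive = 0.8/0.05 = 16.
Target posterior odds = 0.99/0.01 = 99.
Require 16ⁿ ≥ 99 ÷ (13/487) = 48213/13.
16² = 256 falls short of 48213/13 but 16³ = 4096 reaches it, so n = 3.

3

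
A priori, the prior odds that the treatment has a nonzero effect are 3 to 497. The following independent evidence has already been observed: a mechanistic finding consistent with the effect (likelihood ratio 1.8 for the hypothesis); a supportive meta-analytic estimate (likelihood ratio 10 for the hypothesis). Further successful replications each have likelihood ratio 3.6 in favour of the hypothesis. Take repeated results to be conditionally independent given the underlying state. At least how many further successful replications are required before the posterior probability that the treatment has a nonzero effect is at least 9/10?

4

Prior odds = 3/497.
Combined Bayes factor of the evidence already in hand = 1.8 × 10 = 18.
Odds after that evidence = (3/497) × 18 = 54/497.
Target odds = 0.9/0.1 = 9.
Need 3.6ⁿ ≥ 9 ÷ (54/497) = 497/6.
3.6³ = 46.656 falls short of 497/6 but 3.6⁴ = 167.9616 reaches it, so n = 4.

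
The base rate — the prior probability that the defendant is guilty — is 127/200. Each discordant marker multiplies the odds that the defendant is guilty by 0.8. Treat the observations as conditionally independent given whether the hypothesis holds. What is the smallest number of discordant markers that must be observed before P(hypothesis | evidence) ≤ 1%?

Prior odds: 0.635 ÷ 0.365 = 127/73.
Likelihood ratio per discordant marker = 0.8.
Target posterior odds = 0.01/0.99 = 1/99.
Need (127/73) × 0.8ⁿ ≤ 1/99, i.e. 0.8ⁿ ≤ 73/12573.
0.8²³ ≈0.00590296 is still above 73/12573 but 0.8²⁴ ≈0.00472237 is at or below it, so n = 24.

24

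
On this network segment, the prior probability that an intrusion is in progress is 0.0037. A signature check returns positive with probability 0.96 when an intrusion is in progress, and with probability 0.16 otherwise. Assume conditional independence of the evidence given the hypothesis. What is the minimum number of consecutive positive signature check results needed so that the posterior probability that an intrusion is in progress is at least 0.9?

Prior odds = 0.0037/0.9963 = 37/9963.
Likelihood ratio of a positive result = 0.96/0.16 = 6.
Target posterior odds = 0.9/0.1 = 9.
Require 6ⁿ ≥ 9 ÷ (37/9963) = 89667/37.
6⁴ = 1296 falls short of 89667/37 but 6⁵ = 7776 reaches it, so n = 5.

5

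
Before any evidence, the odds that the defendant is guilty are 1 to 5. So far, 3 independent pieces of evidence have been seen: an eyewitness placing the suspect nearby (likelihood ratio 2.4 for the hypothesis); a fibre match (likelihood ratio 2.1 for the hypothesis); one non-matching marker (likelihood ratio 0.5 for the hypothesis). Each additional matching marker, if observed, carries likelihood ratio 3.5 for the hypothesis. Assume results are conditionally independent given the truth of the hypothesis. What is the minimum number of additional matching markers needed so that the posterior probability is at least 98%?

Prior odds = 0.2.
Combined Bayes factor of the evidence already in hand = 2.4 × 2.1 × 0.5 = 2.52.
Odds after that evidence = 0.2 × 2.52 = 0.504.
Target odds = 0.98/0.02 = 49.
Need 3.5ⁿ ≥ 49 ÷ 0.504 = 875/9.
3.5³ = 42.875 falls short of 875/9 but 3.5⁴ = 150.0625 reaches it, so n = 4.

4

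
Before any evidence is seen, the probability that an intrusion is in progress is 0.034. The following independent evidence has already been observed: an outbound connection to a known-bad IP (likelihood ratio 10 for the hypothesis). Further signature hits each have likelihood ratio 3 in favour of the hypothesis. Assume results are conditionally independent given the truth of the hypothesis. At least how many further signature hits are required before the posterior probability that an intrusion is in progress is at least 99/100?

Prior odds = 0.034/0.966 = 17/483.
Bayes factor of the evidence already in hand = 10.
Odds after that evidence = (17/483) × 10 = 170/483.
Target odds = 0.99/0.01 = 99.
Need 3ⁿ ≥ 99 ÷ (170/483) = 47817/170.
3⁵ = 243 falls short of 47817/170 but 3⁶ = 729 reaches it, so n = 6.

6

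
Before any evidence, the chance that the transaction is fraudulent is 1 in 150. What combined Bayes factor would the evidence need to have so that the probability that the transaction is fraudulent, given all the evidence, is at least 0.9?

Prior odds = (1/150)/(149/150) = 1/149.
Target odds = 0.9/0.1 = 9.
Required Bayes factor = 9 ÷ (1/149) = 1341.

1341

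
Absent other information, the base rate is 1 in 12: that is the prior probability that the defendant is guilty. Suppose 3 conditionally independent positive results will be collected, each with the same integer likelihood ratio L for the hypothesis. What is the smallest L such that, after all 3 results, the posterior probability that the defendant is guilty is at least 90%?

5

Prior odds = (1/12)/(11/12) = 1/11.
Target odds = 0.9/0.1 = 9.
Need L³ ≥ 9 ÷ (1/11) = 99.
4³ = 64 < 99 ≤ 125 = 5³, so L = 5.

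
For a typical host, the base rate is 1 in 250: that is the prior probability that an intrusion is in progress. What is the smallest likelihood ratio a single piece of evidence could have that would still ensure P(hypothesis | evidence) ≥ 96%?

5976

Prior odds = 0.004/0.996 = 1/249.
Target odds = 0.96/0.04 = 24.
Required Bayes factor = 24 ÷ (1/249) = 5976.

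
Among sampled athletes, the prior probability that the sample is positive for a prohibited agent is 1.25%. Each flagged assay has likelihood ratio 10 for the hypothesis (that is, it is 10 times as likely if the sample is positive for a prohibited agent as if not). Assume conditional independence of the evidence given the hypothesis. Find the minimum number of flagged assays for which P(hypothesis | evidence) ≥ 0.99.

4

Prior odds = 0.0125/0.9875 = 1/79.
Likelihood ratio per flagged assay = 10.
Target posterior odds = 0.99/0.01 = 99.
Require 10ⁿ ≥ 99 ÷ (1/79) = 7821.
10³ = 1000 falls short of 7821 but 10⁴ = 10000 reaches it, so n = 4.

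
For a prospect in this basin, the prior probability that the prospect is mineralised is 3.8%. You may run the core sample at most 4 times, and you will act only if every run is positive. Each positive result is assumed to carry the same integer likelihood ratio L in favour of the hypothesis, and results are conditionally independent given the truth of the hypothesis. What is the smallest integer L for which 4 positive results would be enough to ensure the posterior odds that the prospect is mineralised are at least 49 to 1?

6

Prior odds = 0.038/0.962 = 19/481.
Target odds = 49.
Need L⁴ ≥ 49 ÷ (19/481) = 23569/19.
5⁴ = 625 < 23569/19 ≤ 1296 = 6⁴, so L = 6.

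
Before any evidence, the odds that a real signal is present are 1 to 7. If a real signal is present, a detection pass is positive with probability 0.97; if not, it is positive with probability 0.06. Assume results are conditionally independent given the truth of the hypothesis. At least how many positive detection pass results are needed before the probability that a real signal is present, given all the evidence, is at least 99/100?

3

Prior odds = 1/7.
Likelihood ratio of a positive = 0.97/0.06 = 97/6.
Target odds: 0.99 ÷ 0.01 = 99.
Require (97/6)ⁿ ≥ 99 ÷ (1/7) = 693.
(97/6)² = 9409/36 falls short of 693 but (97/6)³ = 912673/216 reaches it, so n = 3.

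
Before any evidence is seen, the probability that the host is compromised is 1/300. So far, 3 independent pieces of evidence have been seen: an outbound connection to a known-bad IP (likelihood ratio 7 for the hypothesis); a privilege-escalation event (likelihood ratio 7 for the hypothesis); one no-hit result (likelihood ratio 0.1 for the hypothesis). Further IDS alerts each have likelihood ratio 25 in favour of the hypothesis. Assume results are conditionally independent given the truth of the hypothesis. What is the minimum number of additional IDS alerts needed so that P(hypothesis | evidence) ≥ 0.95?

3

Prior odds = (1/300)/(299/300) = 1/299.
Combined Bayes factor of the evidence already in hand = 7 × 7 × 0.1 = 4.9.
Odds after that evidence = (1/299) × 4.9 = 49/2990.
Target odds = 0.95/0.05 = 19.
Need 25ⁿ ≥ 19 ÷ (49/2990) = 56810/49.
25² = 625 falls short of 56810/49 but 25³ = 15625 reaches it, so n = 3.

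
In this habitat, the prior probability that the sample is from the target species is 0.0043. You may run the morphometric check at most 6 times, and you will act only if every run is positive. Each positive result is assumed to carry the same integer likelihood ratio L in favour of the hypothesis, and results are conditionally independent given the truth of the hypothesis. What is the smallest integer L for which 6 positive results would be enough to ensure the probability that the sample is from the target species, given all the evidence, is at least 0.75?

3

Prior odds = 0.0043/0.9957 = 43/9957.
Target odds = 0.75/0.25 = 3.
Need L⁶ ≥ 3 ÷ (43/9957) = 29871/43.
2⁶ = 64 < 29871/43 ≤ 729 = 3⁶, so L = 3.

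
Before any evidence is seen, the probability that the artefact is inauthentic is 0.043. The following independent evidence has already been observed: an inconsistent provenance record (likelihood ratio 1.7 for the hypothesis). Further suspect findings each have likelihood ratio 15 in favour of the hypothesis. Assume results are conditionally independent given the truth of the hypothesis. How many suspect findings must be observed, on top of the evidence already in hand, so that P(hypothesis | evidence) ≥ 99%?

3

Prior odds = 0.043/0.957 = 43/957.
Bayes factor of the evidence already in hand = 1.7.
Odds after that evidence = (43/957) × 1.7 = 731/9570.
Target odds = 0.99/0.01 = 99.
Need 15ⁿ ≥ 99 ÷ (731/9570) = 947430/731.
15² = 225 falls short of 947430/731 but 15³ = 3375 reaches it, so n = 3.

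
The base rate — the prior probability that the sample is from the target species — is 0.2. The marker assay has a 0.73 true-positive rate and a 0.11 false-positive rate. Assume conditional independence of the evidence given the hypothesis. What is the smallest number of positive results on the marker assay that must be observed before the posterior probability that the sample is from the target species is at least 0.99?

4

Prior odds: 0.2 ÷ 0.8 = 0.25.
Likelihood ratio of a positive result = 0.73/0.11 = 73/11.
Target posterior odds = 0.99/0.01 = 99.
Require (73/11)ⁿ ≥ 99 ÷ 0.25 = 396.
(73/11)³ = 389017/1331 falls short of 396 but (73/11)⁴ = 28398241/14641 reaches it, so n = 4.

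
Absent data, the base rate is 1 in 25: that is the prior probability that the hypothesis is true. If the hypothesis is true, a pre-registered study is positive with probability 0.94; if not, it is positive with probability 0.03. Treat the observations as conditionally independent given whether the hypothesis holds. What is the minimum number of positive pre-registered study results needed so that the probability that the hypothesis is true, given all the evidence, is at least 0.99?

Prior odds = 0.04/0.96 = 1/24.
Likelihood ratio of a positive = 0.94/0.03 = 94/3.
Target odds: 0.99 ÷ 0.01 = 99.
Need (1/24) × (94/3)ⁿ ≥ 99, i.e. (94/3)ⁿ ≥ 2376.
(94/3)² = 8836/9 falls short of 2376 but (94/3)³ = 830584/27 reaches it, so n = 3.

3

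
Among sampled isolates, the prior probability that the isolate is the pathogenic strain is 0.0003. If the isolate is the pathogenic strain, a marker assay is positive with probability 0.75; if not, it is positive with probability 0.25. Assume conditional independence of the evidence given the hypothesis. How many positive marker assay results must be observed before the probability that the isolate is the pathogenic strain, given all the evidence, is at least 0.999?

14

Prior odds = 0.0003/0.9997 = 3/9997.
Likelihood ratio of a positive = 0.75/0.25 = 3.
Target odds: 0.999 ÷ 0.001 = 999.
Require 3ⁿ ≥ 999 ÷ (3/9997) = 3329001.
3¹³ = 1594323 falls short of 3329001 but 3¹⁴ = 4782969 reaches it, so n = 14.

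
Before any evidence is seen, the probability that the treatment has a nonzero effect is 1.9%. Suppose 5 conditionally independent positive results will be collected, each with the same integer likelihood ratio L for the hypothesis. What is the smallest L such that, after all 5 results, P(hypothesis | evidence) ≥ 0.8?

3

Prior odds = 0.019/0.981 = 19/981.
Target odds = 0.8/0.2 = 4.
Need L⁵ ≥ 4 ÷ (19/981) = 3924/19.
2⁵ = 32 < 3924/19 ≤ 243 = 3⁵, so L = 3.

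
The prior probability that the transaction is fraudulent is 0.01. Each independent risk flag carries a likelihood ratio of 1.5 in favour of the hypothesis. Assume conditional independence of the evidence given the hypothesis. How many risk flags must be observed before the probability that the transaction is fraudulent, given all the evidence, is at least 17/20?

16

Prior odds = 0.01/0.99 = 1/99.
Likelihood ratio per risk flag = 1.5.
Target odds: 0.85 ÷ 0.15 = 17/3.
Need (1/99) × 1.5ⁿ ≥ 17/3, i.e. 1.5ⁿ ≥ 561.
1.5¹⁵ = 14348907/32768 falls short of 561 but 1.5¹⁶ = 43046721/65536 reaches it, so n = 16.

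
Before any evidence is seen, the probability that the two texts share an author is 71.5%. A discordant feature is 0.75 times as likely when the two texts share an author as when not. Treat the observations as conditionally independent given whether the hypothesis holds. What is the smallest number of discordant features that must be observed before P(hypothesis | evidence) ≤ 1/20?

14

Prior odds: 0.715 ÷ 0.285 = 143/57.
Likelihood ratio per discordant feature = 0.75.
Target odds: 0.05 ÷ 0.95 = 1/19.
Require 0.75ⁿ ≤ 1/19 ÷ (143/57) = 3/143.
0.75¹³ = 1594323/67108864 is still above 3/143 but 0.75¹⁴ = 4782969/268435456 is at or below it, so n = 14.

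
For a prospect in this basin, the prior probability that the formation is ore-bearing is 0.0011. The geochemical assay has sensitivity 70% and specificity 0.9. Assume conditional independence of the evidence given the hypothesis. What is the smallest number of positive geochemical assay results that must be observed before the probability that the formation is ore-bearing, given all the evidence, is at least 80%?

5

Prior odds = 0.0011/0.9989 = 11/9989.
False-positive rate = 1 − 0.9 = 0.1; likelihood ratio of a positive = 0.7/0.1 = 7.
Target posterior odds = 0.8/0.2 = 4.
Require 7ⁿ ≥ 4 ÷ (11/9989) = 39956/11.
7⁴ = 2401 falls short of 39956/11 but 7⁵ = 16807 reaches it, so n = 5.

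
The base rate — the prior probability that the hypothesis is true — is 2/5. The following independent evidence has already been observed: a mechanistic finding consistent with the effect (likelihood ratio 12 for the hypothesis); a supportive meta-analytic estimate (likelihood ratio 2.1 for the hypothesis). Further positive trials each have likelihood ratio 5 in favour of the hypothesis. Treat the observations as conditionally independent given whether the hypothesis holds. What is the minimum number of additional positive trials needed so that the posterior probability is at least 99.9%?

Prior odds = 0.4/0.6 = 2/3.
Combined Bayes factor of the evidence already in hand = 12 × 2.1 = 25.2.
Odds after that evidence = (2/3) × 25.2 = 16.8.
Target odds = 0.999/0.001 = 999.
Need 5ⁿ ≥ 999 ÷ 16.8 = 1665/28.
5² = 25 falls short of 1665/28 but 5³ = 125 reaches it, so n = 3.

3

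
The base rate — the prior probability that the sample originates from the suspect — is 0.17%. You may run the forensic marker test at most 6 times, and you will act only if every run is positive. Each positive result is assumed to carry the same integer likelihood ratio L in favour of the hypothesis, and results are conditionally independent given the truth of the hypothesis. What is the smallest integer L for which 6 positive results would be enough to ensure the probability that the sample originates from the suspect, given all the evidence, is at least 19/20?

Prior odds = 0.0017/0.9983 = 17/9983.
Target odds = 0.95/0.05 = 19.
Need L⁶ ≥ 19 ÷ (17/9983) = 189677/17.
4⁶ = 4096 < 189677/17 ≤ 15625 = 5⁶, so L = 5.

5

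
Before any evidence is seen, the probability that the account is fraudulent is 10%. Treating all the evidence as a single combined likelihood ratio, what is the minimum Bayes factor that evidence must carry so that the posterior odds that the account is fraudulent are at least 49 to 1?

Prior odds = 0.1/0.9 = 1/9.
Target odds = 49.
Required Bayes factor = 49 ÷ (1/9) = 441.

441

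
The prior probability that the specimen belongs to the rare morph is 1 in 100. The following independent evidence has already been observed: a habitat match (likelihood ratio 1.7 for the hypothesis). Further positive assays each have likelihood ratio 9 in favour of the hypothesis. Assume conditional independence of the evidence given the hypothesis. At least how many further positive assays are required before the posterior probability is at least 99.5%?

Prior odds = 0.01/0.99 = 1/99.
Bayes factor of the evidence already in hand = 1.7.
Odds after that evidence = (1/99) × 1.7 = 17/990.
Target odds = 0.995/0.005 = 199.
Need 9ⁿ ≥ 199 ÷ (17/990) = 197010/17.
9⁴ = 6561 falls short of 197010/17 but 9⁵ = 59049 reaches it, so n = 5.

5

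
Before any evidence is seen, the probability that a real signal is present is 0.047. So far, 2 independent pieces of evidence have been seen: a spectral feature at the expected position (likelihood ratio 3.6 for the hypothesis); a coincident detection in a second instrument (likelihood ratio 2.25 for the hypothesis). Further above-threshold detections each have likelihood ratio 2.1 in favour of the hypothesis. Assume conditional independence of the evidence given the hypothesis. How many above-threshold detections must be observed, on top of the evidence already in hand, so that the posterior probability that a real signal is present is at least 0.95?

Prior odds = 0.047/0.953 = 47/953.
Combined Bayes factor of the evidence already in hand = 3.6 × 2.25 = 8.1.
Odds after that evidence = (47/953) × 8.1 = 3807/9530.
Target odds = 0.95/0.05 = 19.
Need 2.1ⁿ ≥ 19 ÷ (3807/9530) = 181070/3807.
2.1⁵ = 4084101/100000 falls short of 181070/3807 but 2.1⁶ = 85766121/1000000 reaches it, so n = 6.

6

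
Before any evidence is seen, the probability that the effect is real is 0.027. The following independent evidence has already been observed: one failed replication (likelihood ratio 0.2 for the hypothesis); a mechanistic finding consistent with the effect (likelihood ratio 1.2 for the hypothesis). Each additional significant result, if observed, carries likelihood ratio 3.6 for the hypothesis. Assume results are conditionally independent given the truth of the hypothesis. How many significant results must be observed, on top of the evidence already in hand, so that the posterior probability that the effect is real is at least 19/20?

7

Prior odds = 0.027/0.973 = 27/973.
Combined Bayes factor of the evidence already in hand = 0.2 × 1.2 = 0.24.
Odds after that evidence = (27/973) × 0.24 = 162/24325.
Target odds = 0.95/0.05 = 19.
Need 3.6ⁿ ≥ 19 ÷ (162/24325) = 462175/162.
3.6⁶ = 34012224/15625 falls short of 462175/162 but 3.6⁷ = 612220032/78125 reaches it, so n = 7.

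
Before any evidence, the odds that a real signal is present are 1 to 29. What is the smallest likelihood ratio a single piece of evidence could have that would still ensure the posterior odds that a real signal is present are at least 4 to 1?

Prior odds = 1/29.
Target odds = 4.
Required Bayes factor = 4 ÷ (1/29) = 116.

116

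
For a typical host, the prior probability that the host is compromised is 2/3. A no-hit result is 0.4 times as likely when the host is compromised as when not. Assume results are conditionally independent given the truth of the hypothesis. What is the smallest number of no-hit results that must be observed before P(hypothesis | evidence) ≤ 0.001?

9

Prior odds: (2/3) ÷ (1/3) = 2.
Likelihood ratio per no-hit result = 0.4.
Target posterior odds = 0.001/0.999 = 1/999.
Need 2 × 0.4ⁿ ≤ 1/999, i.e. 0.4ⁿ ≤ 1/1998.
0.4⁸ = 256/390625 is still above 1/1998 but 0.4⁹ = 512/1953125 is at or below it, so n = 9.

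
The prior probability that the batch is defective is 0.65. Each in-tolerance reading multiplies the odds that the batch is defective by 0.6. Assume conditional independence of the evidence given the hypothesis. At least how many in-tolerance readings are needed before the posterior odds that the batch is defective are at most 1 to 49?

9

Prior odds: 0.65 ÷ 0.35 = 13/7.
Likelihood ratio per in-tolerance reading = 0.6.
Target odds = 1/49.
Require 0.6ⁿ ≤ 1/49 ÷ (13/7) = 1/91.
0.6⁸ = 6561/390625 is still above 1/91 but 0.6⁹ = 19683/1953125 is at or below it, so n = 9.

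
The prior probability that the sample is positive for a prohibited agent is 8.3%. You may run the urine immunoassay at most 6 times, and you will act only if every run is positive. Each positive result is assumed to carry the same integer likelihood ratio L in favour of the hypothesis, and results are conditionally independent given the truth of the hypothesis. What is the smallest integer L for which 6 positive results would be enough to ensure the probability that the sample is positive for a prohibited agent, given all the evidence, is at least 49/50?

Prior odds = 0.083/0.917 = 83/917.
Target odds = 0.98/0.02 = 49.
Need L⁶ ≥ 49 ÷ (83/917) = 44933/83.
2⁶ = 64 < 44933/83 ≤ 729 = 3⁶, so L = 3.

3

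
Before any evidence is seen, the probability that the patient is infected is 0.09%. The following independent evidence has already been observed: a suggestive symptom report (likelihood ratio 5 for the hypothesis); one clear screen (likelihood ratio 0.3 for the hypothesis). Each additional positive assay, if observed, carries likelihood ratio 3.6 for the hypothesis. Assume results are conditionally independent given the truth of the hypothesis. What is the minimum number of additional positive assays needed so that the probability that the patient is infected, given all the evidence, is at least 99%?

Prior odds = 0.0009/0.9991 = 9/9991.
Combined Bayes factor of the evidence already in hand = 5 × 0.3 = 1.5.
Odds after that evidence = (9/9991) × 1.5 = 27/19982.
Target odds = 0.99/0.01 = 99.
Need 3.6ⁿ ≥ 99 ÷ (27/19982) = 219802/3.
3.6⁸ ≈28211.1 falls short of 219802/3 but 3.6⁹ ≈101560 reaches it, so n = 9.

9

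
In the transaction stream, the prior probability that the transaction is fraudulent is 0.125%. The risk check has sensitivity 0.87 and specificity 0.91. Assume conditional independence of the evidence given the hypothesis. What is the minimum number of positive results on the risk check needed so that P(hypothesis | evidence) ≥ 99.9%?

6

Prior odds = 0.00125/0.99875 = 1/799.
False-positive rate = 1 − 0.91 = 0.09; likelihood ratio of a positive = 0.87/0.09 = 29/3.
Target posterior odds = 0.999/0.001 = 999.
Need (1/799) × (29/3)ⁿ ≥ 999, i.e. (29/3)ⁿ ≥ 798201.
(29/3)⁵ = 20511149/243 falls short of 798201 but (29/3)⁶ = 594823321/729 reaches it, so n = 6.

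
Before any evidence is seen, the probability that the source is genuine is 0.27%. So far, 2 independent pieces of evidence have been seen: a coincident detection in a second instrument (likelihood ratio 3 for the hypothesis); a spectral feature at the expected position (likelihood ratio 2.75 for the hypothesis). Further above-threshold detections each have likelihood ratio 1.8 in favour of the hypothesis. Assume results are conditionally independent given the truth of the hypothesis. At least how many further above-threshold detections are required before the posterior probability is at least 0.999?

Prior odds = 0.0027/0.9973 = 27/9973.
Combined Bayes factor of the evidence already in hand = 3 × 2.75 = 8.25.
Odds after that evidence = (27/9973) × 8.25 = 891/39892.
Target odds = 0.999/0.001 = 999.
Need 1.8ⁿ ≥ 999 ÷ (891/39892) = 1476004/33.
1.8¹⁸ ≈39346.4 falls short of 1476004/33 but 1.8¹⁹ ≈70823.5 reaches it, so n = 19.

19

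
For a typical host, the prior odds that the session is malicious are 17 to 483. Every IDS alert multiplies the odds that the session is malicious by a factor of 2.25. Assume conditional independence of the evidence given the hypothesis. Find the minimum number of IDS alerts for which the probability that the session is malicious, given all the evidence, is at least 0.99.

10

Prior odds = 17/483.
Likelihood ratio per IDS alert = 2.25.
Target odds: 0.99 ÷ 0.01 = 99.
Need (17/483) × 2.25ⁿ ≥ 99, i.e. 2.25ⁿ ≥ 47817/17.
2.25⁹ = 387420489/262144 falls short of 47817/17 but 2.25¹⁰ ≈3325.26 reaches it, so n = 10.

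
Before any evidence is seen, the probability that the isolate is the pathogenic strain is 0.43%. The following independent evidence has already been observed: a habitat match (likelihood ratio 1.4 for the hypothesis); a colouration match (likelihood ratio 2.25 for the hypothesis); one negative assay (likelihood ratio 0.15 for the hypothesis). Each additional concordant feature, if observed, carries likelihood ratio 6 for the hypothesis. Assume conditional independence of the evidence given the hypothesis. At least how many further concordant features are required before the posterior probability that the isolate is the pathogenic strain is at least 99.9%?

8

Prior odds = 0.0043/0.9957 = 43/9957.
Combined Bayes factor of the evidence already in hand = 1.4 × 2.25 × 0.15 = 0.4725.
Odds after that evidence = (43/9957) × 0.4725 = 2709/1327600.
Target odds = 0.999/0.001 = 999.
Need 6ⁿ ≥ 999 ÷ (2709/1327600) = 147363600/301.
6⁷ = 279936 falls short of 147363600/301 but 6⁸ = 1679616 reaches it, so n = 8.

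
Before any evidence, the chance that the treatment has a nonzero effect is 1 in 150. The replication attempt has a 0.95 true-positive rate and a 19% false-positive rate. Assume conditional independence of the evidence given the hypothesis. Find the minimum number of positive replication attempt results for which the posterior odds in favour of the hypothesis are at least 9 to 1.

5

Prior odds: (1/150) ÷ (149/150) = 1/149.
Likelihood ratio of a positive result = 0.95/0.19 = 5.
Target odds = 9.
Need (1/149) × 5ⁿ ≥ 9, i.e. 5ⁿ ≥ 1341.
5⁴ = 625 falls short of 1341 but 5⁵ = 3125 reaches it, so n = 5.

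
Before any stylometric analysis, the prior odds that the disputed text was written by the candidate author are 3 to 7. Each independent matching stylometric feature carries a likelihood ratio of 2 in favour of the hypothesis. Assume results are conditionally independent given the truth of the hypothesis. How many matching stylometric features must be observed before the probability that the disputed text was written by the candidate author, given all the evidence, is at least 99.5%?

Prior odds = 3/7.
Likelihood ratio per matching stylometric feature = 2.
Target odds: 0.995 ÷ 0.005 = 199.
Require 2ⁿ ≥ 199 ÷ (3/7) = 1393/3.
2⁸ = 256 falls short of 1393/3 but 2⁹ = 512 reaches it, so n = 9.

9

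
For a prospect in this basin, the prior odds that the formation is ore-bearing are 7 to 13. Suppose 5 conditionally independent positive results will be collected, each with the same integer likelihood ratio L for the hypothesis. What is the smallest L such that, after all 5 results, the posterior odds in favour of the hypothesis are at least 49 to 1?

Prior odds = 7/13.
Target odds = 49.
Need L⁵ ≥ 49 ÷ (7/13) = 91.
2⁵ = 32 < 91 ≤ 243 = 3⁵, so L = 3.

3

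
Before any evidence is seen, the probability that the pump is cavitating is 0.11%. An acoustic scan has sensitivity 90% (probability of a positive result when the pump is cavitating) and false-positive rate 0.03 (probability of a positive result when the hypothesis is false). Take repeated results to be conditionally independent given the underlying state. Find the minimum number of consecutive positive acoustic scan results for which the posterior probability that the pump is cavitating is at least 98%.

Prior odds: 0.0011 ÷ 0.9989 = 11/9989.
Likelihood ratio of a positive result = 0.9/0.03 = 30.
Target odds: 0.98 ÷ 0.02 = 49.
Need (11/9989) × 30ⁿ ≥ 49, i.e. 30ⁿ ≥ 489461/11.
30³ = 27000 falls short of 489461/11 but 30⁴ = 810000 reaches it, so n = 4.

4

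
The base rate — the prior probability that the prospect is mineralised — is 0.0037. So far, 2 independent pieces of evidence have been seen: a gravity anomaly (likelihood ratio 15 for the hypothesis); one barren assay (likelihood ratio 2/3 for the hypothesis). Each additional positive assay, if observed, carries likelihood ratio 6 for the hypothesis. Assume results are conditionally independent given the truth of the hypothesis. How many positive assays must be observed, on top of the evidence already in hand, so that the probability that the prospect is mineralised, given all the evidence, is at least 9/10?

4

Prior odds = 0.0037/0.9963 = 37/9963.
Combined Bayes factor of the evidence already in hand = 15 × (2/3) = 10.
Odds after that evidence = (37/9963) × 10 = 370/9963.
Target odds = 0.9/0.1 = 9.
Need 6ⁿ ≥ 9 ÷ (370/9963) = 89667/370.
6³ = 216 falls short of 89667/370 but 6⁴ = 1296 reaches it, so n = 4.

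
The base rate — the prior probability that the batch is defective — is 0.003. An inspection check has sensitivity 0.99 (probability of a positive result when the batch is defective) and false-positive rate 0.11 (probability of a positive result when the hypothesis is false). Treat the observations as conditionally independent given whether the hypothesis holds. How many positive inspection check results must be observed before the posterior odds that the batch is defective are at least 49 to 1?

5

Prior odds: 0.003 ÷ 0.997 = 3/997.
Likelihood ratio of a positive result = 0.99/0.11 = 9.
Target odds = 49.
Require 9ⁿ ≥ 49 ÷ (3/997) = 48853/3.
9⁴ = 6561 falls short of 48853/3 but 9⁵ = 59049 reaches it, so n = 5.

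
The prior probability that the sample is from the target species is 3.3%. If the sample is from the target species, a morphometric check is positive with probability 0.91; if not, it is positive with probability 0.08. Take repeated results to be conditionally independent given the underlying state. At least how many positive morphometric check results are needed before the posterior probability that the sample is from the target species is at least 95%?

Prior odds = 0.033/0.967 = 33/967.
Likelihood ratio of a positive = 0.91/0.08 = 11.375.
Target odds: 0.95 ÷ 0.05 = 19.
Need (33/967) × 11.375ⁿ ≥ 19, i.e. 11.375ⁿ ≥ 18373/33.
11.375² = 129.390625 falls short of 18373/33 but 11.375³ = 753571/512 reaches it, so n = 3.

3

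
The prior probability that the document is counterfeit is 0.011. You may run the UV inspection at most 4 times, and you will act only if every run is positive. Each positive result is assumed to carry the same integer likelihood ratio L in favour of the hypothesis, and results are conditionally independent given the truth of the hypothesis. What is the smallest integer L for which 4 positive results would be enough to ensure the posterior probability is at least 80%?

5

Prior odds = 0.011/0.989 = 11/989.
Target odds = 0.8/0.2 = 4.
Need L⁴ ≥ 4 ÷ (11/989) = 3956/11.
4⁴ = 256 < 3956/11 ≤ 625 = 5⁴, so L = 5.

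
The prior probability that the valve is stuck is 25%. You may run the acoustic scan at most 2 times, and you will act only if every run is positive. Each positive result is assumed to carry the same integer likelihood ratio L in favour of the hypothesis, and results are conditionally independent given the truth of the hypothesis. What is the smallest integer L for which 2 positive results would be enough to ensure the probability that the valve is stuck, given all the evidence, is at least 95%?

Prior odds = 0.25/0.75 = 1/3.
Target odds = 0.95/0.05 = 19.
Need L² ≥ 19 ÷ (1/3) = 57.
7² = 49 < 57 ≤ 64 = 8², so L = 8.

8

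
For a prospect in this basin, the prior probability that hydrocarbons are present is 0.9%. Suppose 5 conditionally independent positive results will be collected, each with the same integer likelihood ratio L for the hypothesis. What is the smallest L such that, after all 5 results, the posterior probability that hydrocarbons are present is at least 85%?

Prior odds = 0.009/0.991 = 9/991.
Target odds = 0.85/0.15 = 17/3.
Need L⁵ ≥ 17/3 ÷ (9/991) = 16847/27.
3⁵ = 243 < 16847/27 ≤ 1024 = 4⁵, so L = 4.

4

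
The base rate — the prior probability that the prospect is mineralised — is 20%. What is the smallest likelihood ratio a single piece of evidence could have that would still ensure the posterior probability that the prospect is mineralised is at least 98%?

Prior odds = 0.2/0.8 = 0.25.
Target odds = 0.98/0.02 = 49.
Required Bayes factor = 49 ÷ 0.25 = 196.

196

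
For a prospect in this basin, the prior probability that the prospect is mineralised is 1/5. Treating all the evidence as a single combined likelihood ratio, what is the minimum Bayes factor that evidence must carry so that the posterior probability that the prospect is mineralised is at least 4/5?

16

Prior odds = 0.2/0.8 = 0.25.
Target odds = 0.8/0.2 = 4.
Required Bayes factor = 4 ÷ 0.25 = 16.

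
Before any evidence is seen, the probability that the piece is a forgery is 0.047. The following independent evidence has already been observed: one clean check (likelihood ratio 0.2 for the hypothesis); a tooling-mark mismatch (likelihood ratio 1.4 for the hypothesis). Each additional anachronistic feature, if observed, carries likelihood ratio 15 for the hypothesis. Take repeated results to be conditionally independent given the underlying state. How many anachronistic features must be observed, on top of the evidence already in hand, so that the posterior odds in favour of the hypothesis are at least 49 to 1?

4

Prior odds = 0.047/0.953 = 47/953.
Combined Bayes factor of the evidence already in hand = 0.2 × 1.4 = 0.28.
Odds after that evidence = (47/953) × 0.28 = 329/23825.
Target odds = 49.
Need 15ⁿ ≥ 49 ÷ (329/23825) = 166775/47.
15³ = 3375 falls short of 166775/47 but 15⁴ = 50625 reaches it, so n = 4.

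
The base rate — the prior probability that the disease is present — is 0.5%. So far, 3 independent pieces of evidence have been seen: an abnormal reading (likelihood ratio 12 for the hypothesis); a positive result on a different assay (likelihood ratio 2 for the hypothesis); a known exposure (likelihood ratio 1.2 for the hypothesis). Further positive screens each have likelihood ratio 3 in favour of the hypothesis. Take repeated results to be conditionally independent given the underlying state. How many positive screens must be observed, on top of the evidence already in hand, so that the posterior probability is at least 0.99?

Prior odds = 0.005/0.995 = 1/199.
Combined Bayes factor of the evidence already in hand = 12 × 2 × 1.2 = 28.8.
Odds after that evidence = (1/199) × 28.8 = 144/995.
Target odds = 0.99/0.01 = 99.
Need 3ⁿ ≥ 99 ÷ (144/995) = 684.0625.
3⁵ = 243 falls short of 684.0625 but 3⁶ = 729 reaches it, so n = 6.

6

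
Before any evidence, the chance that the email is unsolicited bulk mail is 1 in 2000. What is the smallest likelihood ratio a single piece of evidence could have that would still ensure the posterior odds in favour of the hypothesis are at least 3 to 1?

Prior odds = 0.0005/0.9995 = 1/1999.
Target odds = 3.
Required Bayes factor = 3 ÷ (1/1999) = 5997.

5997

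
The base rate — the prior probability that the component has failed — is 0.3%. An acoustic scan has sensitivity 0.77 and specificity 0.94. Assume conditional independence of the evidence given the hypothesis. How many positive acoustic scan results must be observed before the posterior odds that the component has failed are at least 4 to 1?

3

Prior odds = 0.003/0.997 = 3/997.
False-positive rate = 1 − 0.94 = 0.06; likelihood ratio of a positive = 0.77/0.06 = 77/6.
Target odds = 4.
Need (3/997) × (77/6)ⁿ ≥ 4, i.e. (77/6)ⁿ ≥ 3988/3.
(77/6)² = 5929/36 falls short of 3988/3 but (77/6)³ = 456533/216 reaches it, so n = 3.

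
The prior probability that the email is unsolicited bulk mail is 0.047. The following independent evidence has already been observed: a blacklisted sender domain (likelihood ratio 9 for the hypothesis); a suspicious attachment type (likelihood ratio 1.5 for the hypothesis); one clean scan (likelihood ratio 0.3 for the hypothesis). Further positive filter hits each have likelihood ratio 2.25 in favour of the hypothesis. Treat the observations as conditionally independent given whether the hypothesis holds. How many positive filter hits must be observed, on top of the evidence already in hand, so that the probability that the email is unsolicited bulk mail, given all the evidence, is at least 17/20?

Prior odds = 0.047/0.953 = 47/953.
Combined Bayes factor of the evidence already in hand = 9 × 1.5 × 0.3 = 4.05.
Odds after that evidence = (47/953) × 4.05 = 3807/19060.
Target odds = 0.85/0.15 = 17/3.
Need 2.25ⁿ ≥ 17/3 ÷ (3807/19060) = 324020/11421.
2.25⁴ = 25.62890625 falls short of 324020/11421 but 2.25⁵ = 59049/1024 reaches it, so n = 5.

5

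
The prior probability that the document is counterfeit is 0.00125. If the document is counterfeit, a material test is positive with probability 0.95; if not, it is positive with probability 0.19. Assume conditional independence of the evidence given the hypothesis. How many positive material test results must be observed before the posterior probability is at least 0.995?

8

Prior odds: 0.00125 ÷ 0.99875 = 1/799.
Likelihood ratio of a positive = 0.95/0.19 = 5.
Target odds: 0.995 ÷ 0.005 = 199.
Need (1/799) × 5ⁿ ≥ 199, i.e. 5ⁿ ≥ 159001.
5⁷ = 78125 falls short of 159001 but 5⁸ = 390625 reaches it, so n = 8.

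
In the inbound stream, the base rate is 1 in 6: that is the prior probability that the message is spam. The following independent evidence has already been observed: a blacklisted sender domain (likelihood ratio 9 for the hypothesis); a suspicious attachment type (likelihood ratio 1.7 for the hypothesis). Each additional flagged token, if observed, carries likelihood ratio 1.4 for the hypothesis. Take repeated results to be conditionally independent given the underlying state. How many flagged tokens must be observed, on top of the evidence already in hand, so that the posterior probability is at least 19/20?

Prior odds = (1/6)/(5/6) = 0.2.
Combined Bayes factor of the evidence already in hand = 9 × 1.7 = 15.3.
Odds after that evidence = 0.2 × 15.3 = 3.06.
Target odds = 0.95/0.05 = 19.
Need 1.4ⁿ ≥ 19 ÷ 3.06 = 950/153.
1.4⁵ = 5.37824 falls short of 950/153 but 1.4⁶ = 117649/15625 reaches it, so n = 6.

6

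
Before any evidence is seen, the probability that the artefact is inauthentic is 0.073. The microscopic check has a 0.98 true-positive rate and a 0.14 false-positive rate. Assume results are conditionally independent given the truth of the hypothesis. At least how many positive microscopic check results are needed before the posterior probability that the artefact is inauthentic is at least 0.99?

4

Prior odds = 0.073/0.927 = 73/927.
Likelihood ratio of a positive result = 0.98/0.14 = 7.
Target posterior odds = 0.99/0.01 = 99.
Require 7ⁿ ≥ 99 ÷ (73/927) = 91773/73.
7³ = 343 falls short of 91773/73 but 7⁴ = 2401 reaches it, so n = 4.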